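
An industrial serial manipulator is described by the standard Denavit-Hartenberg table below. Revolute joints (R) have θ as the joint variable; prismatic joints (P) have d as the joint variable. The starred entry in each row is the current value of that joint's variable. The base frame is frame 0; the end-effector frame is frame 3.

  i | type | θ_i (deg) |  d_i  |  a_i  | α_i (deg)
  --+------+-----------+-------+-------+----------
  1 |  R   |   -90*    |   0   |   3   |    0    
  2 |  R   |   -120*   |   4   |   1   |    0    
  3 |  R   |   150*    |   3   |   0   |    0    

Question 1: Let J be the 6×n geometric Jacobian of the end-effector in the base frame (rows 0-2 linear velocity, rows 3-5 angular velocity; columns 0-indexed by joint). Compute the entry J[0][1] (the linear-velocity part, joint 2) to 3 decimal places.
axis z_1 = (0.0000,0.0000,1.0000); lever o_n−o_1 = (-0.8660,0.5000,7.0000)
cross product → J_v[:, 1] = (-0.5000,-0.8660,0.0000)
J_ω[:, 1] = z_1
entry J[0][1] = -0.5000

-0.500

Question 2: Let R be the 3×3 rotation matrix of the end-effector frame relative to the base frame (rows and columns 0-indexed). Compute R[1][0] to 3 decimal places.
End-effector x-axis (col 0 of R) = (0.5000,-0.8660,0.0000)
R[1][0] = -0.8660

-0.866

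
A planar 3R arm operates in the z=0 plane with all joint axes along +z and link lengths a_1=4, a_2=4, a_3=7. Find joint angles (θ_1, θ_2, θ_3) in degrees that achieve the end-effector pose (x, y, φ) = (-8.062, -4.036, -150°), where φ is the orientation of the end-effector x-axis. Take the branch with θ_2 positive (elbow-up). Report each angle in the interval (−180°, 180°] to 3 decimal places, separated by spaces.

wrist centre = target − a_3·(cos φ, sin φ) = (-1.9998, -0.5360)
cos θ_2 = (4.2866−4²−4²)/(2·4·4) = -0.8660; θ_2 = 150.0022° (elbow-up)
β = atan2(-0.5360,-1.9998) = -164.9960°; ψ = atan2(1.9999,0.5358) = 75.0011°
θ_1 = β − ψ = -239.9971°
θ_3 = φ − θ_1 − θ_2 = -60.0051° (wrapped to (-180°,180°])

120.003 150.002 -60.005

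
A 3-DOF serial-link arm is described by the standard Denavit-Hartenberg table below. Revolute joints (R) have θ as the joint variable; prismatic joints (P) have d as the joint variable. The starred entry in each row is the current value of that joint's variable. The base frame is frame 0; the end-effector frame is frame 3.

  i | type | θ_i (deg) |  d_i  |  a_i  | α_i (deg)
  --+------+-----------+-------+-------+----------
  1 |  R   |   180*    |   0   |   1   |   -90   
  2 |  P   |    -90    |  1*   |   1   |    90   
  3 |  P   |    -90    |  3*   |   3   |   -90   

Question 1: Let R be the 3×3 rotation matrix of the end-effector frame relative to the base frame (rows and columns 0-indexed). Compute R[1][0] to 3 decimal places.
1.000

End-effector x-axis (col 0 of R) = (0.0000,1.0000,0.0000)
R[1][0] = 1.0000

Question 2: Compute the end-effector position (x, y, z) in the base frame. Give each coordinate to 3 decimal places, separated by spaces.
2.000 2.000 1.000

after link 1: o_1 = (-1.0000, 0.0000, 0.0000)
after link 2: o_2 = (-1.0000, -1.0000, 1.0000)
after link 3: o_3 = (2.0000, 2.0000, 1.0000)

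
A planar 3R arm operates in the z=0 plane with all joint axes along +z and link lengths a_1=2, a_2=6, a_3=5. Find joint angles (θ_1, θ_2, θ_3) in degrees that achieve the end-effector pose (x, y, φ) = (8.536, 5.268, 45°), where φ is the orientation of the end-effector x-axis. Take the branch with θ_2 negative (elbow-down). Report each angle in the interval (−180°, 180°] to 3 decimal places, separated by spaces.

wrist centre = target − a_3·(cos φ, sin φ) = (5.0005, 1.7325)
cos θ_2 = (28.0061−2²−6²)/(2·2·6) = -0.4997; θ_2 = -119.9832° (elbow-down)
β = atan2(1.7325,5.0005) = 19.1092°; ψ = atan2(-5.1970,-0.9985) = -100.8754°
θ_1 = β − ψ = 119.9846°
θ_3 = φ − θ_1 − θ_2 = 44.9986° (wrapped to (-180°,180°])

119.985 -119.983 44.999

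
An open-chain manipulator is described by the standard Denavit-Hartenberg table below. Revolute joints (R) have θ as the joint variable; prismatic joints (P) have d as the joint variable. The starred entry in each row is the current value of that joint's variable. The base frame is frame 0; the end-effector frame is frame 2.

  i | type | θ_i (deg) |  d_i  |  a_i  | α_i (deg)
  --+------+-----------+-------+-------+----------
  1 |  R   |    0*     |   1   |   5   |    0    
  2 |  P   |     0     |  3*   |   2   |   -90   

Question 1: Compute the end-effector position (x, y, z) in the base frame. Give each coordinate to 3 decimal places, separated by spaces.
after link 1: o_1 = (5.0000, 0.0000, 1.0000)
after link 2: o_2 = (7.0000, 0.0000, 4.0000)

7.000 0.000 4.000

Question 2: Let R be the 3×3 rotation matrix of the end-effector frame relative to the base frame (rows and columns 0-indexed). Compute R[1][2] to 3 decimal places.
1.000

End-effector z-axis (col 2 of R) = (0.0000,1.0000,0.0000)
R[1][2] = 1.0000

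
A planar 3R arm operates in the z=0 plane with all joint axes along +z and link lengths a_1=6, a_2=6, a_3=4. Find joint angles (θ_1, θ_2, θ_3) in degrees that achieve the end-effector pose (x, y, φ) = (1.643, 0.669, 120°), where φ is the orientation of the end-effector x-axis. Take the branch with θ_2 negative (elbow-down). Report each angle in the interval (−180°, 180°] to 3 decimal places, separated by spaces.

30.005 -135.005 -135.000

wrist centre = target − a_3·(cos φ, sin φ) = (3.6430, -2.7951)
cos θ_2 = (21.0840−6²−6²)/(2·6·6) = -0.7072; θ_2 = -135.0048° (elbow-down)
β = atan2(-2.7951,3.6430) = -37.4973°; ψ = atan2(-4.2423,1.7570) = -67.5024°
θ_1 = β − ψ = 30.0051°
θ_3 = φ − θ_1 − θ_2 = -135.0003° (wrapped to (-180°,180°])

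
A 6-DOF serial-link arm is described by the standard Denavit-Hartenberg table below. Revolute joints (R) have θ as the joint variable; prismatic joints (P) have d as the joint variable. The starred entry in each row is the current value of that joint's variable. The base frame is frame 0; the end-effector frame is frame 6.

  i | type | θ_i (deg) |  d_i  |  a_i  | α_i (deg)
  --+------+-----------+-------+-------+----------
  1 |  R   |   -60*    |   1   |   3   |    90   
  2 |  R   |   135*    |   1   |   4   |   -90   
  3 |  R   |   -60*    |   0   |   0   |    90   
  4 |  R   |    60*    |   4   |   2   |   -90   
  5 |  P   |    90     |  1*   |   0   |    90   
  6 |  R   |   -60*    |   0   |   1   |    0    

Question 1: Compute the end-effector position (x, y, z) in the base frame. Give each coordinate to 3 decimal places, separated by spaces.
after link 1: o_1 = (1.5000, -2.5981, 1.0000)
after link 2: o_2 = (-0.7802, -0.6486, 3.8284)
after link 3: o_3 = (-0.7802, -0.6486, 3.8284)
after link 4: o_4 = (-2.8267, -2.8361, 0.5077)
after link 5: o_5 = (-2.2009, -2.4201, -0.1520)
after link 6: o_6 = (-2.6794, -2.3902, 0.7255)

-2.679 -2.390 0.726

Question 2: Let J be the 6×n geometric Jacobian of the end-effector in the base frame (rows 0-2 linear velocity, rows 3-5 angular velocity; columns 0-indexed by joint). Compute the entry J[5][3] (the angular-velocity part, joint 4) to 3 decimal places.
axis z_3 = (-0.1268,-0.7803,-0.6124); lever o_n−o_3 = (-1.8992,-1.7416,-3.1029)
cross product → J_v[:, 3] = (1.3548,0.7695,-1.2611)
J_ω[:, 3] = z_3
entry J[5][3] = -0.6124

-0.612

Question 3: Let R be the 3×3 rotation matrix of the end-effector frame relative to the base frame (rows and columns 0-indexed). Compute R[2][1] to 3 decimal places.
0.200

End-effector y-axis (col 1 of R) = (0.4228,0.8838,0.2005)
R[2][1] = 0.2005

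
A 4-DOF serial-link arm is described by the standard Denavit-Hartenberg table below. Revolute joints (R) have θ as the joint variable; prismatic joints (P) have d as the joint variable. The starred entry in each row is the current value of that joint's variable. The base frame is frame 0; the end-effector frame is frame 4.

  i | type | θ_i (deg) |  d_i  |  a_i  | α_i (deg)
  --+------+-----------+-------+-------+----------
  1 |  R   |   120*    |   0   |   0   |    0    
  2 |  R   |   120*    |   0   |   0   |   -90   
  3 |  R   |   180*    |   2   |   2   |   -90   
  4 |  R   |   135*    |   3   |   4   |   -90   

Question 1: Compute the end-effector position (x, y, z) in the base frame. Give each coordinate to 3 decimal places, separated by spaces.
after link 1: o_1 = (0.0000, 0.0000, 0.0000)
after link 2: o_2 = (0.0000, 0.0000, 0.0000)
after link 3: o_3 = (2.7321, 0.7321, -0.0000)
after link 4: o_4 = (-1.1317, -0.3032, 3.0000)

-1.132 -0.303 3.000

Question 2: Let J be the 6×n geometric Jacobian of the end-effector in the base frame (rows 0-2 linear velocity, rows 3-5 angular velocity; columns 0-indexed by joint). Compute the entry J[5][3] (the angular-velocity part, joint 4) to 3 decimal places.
1.000

axis z_3 = (0.0000,0.0000,1.0000); lever o_n−o_3 = (-3.8637,-1.0353,3.0000)
cross product → J_v[:, 3] = (1.0353,-3.8637,0.0000)
J_ω[:, 3] = z_3
entry J[5][3] = 1.0000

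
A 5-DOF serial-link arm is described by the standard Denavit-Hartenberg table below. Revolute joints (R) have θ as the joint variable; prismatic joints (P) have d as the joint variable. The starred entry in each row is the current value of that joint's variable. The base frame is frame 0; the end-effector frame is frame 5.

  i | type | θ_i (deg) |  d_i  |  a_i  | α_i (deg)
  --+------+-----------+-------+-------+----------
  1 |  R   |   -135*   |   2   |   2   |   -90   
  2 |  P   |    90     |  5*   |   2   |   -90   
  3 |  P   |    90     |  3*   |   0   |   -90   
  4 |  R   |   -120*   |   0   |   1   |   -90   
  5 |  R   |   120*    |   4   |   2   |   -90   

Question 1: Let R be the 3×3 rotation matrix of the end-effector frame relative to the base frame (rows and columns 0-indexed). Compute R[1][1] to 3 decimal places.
End-effector y-axis (col 1 of R) = (0.2588,-0.9659,0.0000)
R[1][1] = -0.9659

-0.966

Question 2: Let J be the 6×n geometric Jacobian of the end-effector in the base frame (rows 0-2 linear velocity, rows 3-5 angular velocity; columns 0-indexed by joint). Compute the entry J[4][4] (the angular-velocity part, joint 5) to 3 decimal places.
axis z_4 = (-0.2588,0.9659,-0.0000); lever o_n−o_4 = (-2.0012,3.6049,-1.7321)
cross product → J_v[:, 4] = (-1.6730,-0.4483,1.0000)
J_ω[:, 4] = z_4
entry J[4][4] = 0.9659

0.966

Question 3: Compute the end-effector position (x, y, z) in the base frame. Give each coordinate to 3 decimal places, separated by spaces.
3.207 1.035 -1.732

after link 1: o_1 = (-1.4142, -1.4142, 2.0000)
after link 2: o_2 = (2.1213, -4.9497, 0.0000)
after link 3: o_3 = (4.2426, -2.8284, 0.0000)
after link 4: o_4 = (5.2086, -2.5696, 0.0000)
after link 5: o_5 = (3.2074, 1.0353, -1.7321)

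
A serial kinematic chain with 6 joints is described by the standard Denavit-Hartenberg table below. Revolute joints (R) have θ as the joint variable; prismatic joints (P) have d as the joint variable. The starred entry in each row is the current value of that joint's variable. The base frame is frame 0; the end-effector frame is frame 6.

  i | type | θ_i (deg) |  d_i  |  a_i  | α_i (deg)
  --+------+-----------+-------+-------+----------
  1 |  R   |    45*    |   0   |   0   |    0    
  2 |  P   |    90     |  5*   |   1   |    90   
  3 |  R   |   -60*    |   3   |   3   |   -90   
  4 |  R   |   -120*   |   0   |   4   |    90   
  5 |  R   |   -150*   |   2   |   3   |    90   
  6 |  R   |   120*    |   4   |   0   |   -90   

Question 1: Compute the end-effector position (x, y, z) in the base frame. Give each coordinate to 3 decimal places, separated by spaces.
-1.416 3.512 4.625

after link 1: o_1 = (0.0000, 0.0000, 0.0000)
after link 2: o_2 = (-0.7071, 0.7071, 5.0000)
after link 3: o_3 = (0.3536, 3.8891, 2.4019)
after link 4: o_4 = (3.5101, 5.6315, 4.1340)
after link 5: o_5 = (2.2837, 2.2617, 3.7590)
after link 6: o_6 = (-1.4159, 3.5119, 4.6250)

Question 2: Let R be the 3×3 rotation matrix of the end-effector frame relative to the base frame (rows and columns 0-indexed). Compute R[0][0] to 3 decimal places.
0.148

End-effector x-axis (col 0 of R) = (0.1476,-0.2296,0.9620)
R[0][0] = 0.1476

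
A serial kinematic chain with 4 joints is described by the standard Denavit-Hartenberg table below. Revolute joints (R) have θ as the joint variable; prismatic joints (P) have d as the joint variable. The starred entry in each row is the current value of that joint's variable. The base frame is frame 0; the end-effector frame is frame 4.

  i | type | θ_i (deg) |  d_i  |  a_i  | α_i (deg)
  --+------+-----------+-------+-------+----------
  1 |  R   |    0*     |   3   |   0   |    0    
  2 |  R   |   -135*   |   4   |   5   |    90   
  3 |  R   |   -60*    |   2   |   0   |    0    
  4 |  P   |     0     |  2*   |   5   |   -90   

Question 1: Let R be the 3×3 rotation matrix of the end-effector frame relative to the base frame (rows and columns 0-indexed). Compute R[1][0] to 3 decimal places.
End-effector x-axis (col 0 of R) = (-0.3536,-0.3536,-0.8660)
R[1][0] = -0.3536

-0.354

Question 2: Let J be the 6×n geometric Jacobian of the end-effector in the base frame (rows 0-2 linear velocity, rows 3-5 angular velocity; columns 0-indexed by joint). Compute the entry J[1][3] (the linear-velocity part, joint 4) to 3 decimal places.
0.707

prismatic axis z_3 = (-0.7071,0.7071,0.0000)
J_v[:, 3] = z_3; J_ω[:, 3] = (0,0,0)
entry J[1][3] = 0.7071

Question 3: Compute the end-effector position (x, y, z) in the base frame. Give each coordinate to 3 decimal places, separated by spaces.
after link 1: o_1 = (0.0000, 0.0000, 3.0000)
after link 2: o_2 = (-3.5355, -3.5355, 7.0000)
after link 3: o_3 = (-4.9497, -2.1213, 7.0000)
after link 4: o_4 = (-8.1317, -2.4749, 2.6699)

-8.132 -2.475 2.670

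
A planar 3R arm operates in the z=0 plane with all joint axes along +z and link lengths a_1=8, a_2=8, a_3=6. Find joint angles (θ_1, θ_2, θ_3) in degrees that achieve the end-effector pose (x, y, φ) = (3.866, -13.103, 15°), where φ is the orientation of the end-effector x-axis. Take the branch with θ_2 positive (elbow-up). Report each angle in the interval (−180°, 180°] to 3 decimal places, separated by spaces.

wrist centre = target − a_3·(cos φ, sin φ) = (-1.9296, -14.6559)
cos θ_2 = (218.5190−8²−8²)/(2·8·8) = 0.7072; θ_2 = 44.9941° (elbow-up)
β = atan2(-14.6559,-1.9296) = -97.5003°; ψ = atan2(5.6563,13.6574) = 22.4970°
θ_1 = β − ψ = -119.9973°
θ_3 = φ − θ_1 − θ_2 = 90.0032° (wrapped to (-180°,180°])

-119.997 44.994 90.003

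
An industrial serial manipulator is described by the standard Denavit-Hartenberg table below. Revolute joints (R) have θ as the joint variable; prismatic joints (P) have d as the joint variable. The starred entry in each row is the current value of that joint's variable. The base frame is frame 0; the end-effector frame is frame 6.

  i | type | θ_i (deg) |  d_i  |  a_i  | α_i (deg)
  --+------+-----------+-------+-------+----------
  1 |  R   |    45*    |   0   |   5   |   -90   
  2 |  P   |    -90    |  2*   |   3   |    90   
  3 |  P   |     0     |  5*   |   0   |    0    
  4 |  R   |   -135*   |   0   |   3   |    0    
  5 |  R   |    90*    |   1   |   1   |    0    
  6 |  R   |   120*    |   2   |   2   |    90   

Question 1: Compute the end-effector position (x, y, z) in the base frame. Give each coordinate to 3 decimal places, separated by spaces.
after link 1: o_1 = (3.5355, 3.5355, 0.0000)
after link 2: o_2 = (2.1213, 4.9497, 3.0000)
after link 3: o_3 = (-1.4142, 1.4142, 3.0000)
after link 4: o_4 = (0.0858, -0.0858, 0.8787)
after link 5: o_5 = (-0.1213, -1.2929, 1.5858)
after link 6: o_6 = (-2.9016, -1.3411, 2.1034)

-2.902 -1.341 2.103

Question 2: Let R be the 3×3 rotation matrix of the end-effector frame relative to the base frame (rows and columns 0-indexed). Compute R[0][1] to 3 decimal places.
End-effector y-axis (col 1 of R) = (-0.7071,-0.7071,0.0000)
R[0][1] = -0.7071

-0.707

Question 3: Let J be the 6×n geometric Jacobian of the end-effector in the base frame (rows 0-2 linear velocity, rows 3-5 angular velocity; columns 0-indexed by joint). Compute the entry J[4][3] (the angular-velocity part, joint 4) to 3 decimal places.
axis z_3 = (-0.7071,-0.7071,0.0000); lever o_n−o_3 = (-1.4873,-2.7553,-0.8966)
cross product → J_v[:, 3] = (0.6340,-0.6340,0.8966)
J_ω[:, 3] = z_3
entry J[4][3] = -0.7071

-0.707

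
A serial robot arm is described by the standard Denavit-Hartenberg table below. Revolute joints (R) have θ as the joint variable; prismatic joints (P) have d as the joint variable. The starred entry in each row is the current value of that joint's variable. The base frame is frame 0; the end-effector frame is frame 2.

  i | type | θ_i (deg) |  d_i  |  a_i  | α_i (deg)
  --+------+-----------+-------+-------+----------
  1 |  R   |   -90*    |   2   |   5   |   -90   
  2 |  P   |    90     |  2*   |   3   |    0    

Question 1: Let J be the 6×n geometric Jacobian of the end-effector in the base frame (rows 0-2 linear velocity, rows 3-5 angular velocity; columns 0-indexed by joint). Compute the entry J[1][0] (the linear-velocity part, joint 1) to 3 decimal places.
2.000

axis z_0 = ẑ; lever o_n−o_0 = (2.0000,-5.0000,-1.0000)
cross product → J_v[:, 0] = (5.0000,2.0000,-0.0000)
J_ω[:, 0] = z_0
entry J[1][0] = 2.0000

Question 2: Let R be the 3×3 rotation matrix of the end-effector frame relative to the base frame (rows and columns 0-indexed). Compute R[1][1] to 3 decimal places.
End-effector y-axis (col 1 of R) = (-0.0000,1.0000,-0.0000)
R[1][1] = 1.0000

1.000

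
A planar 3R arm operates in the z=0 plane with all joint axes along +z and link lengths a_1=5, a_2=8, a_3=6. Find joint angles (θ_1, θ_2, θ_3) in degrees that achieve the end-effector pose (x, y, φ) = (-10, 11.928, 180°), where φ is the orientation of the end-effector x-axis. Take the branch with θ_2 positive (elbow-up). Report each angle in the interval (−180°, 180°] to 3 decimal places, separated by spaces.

wrist centre = target − a_3·(cos φ, sin φ) = (-4.0000, 11.9280)
cos θ_2 = (158.2772−5²−8²)/(2·5·8) = 0.8660; θ_2 = 30.0069° (elbow-up)
β = atan2(11.9280,-4.0000) = 108.5386°; ψ = atan2(4.0008,11.9277) = 18.5427°
θ_1 = β − ψ = 89.9960°
θ_3 = φ − θ_1 − θ_2 = 59.9971° (wrapped to (-180°,180°])

89.996 30.007 59.997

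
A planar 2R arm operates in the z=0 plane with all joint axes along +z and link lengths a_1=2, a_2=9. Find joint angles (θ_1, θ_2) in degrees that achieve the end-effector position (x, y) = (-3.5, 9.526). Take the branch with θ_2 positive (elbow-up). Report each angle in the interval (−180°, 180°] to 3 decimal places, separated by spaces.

cos θ_2 = (102.9947−2²−9²)/(2·2·9) = 0.4999; θ_2 = 60.0098° (elbow-up)
β = atan2(9.5260,-3.5000) = 110.1741°; ψ = atan2(7.7950,6.4987) = 50.1821°
θ_1 = β − ψ = 59.9920°

59.992 60.010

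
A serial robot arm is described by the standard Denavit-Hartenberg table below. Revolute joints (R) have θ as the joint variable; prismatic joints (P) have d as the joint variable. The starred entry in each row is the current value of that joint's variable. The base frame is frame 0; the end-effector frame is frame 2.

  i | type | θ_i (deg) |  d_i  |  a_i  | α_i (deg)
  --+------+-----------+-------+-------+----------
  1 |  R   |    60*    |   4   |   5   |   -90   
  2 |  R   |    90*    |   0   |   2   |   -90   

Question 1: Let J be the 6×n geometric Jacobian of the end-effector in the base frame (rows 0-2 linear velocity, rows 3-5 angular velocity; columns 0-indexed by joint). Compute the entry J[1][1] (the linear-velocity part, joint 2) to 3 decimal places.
-1.732

axis z_1 = (-0.8660,0.5000,0.0000); lever o_n−o_1 = (0.0000,0.0000,-2.0000)
cross product → J_v[:, 1] = (-1.0000,-1.7321,-0.0000)
J_ω[:, 1] = z_1
entry J[1][1] = -1.7321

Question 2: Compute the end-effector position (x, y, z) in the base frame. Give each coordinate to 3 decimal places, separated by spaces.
2.500 4.330 2.000

after link 1: o_1 = (2.5000, 4.3301, 4.0000)
after link 2: o_2 = (2.5000, 4.3301, 2.0000)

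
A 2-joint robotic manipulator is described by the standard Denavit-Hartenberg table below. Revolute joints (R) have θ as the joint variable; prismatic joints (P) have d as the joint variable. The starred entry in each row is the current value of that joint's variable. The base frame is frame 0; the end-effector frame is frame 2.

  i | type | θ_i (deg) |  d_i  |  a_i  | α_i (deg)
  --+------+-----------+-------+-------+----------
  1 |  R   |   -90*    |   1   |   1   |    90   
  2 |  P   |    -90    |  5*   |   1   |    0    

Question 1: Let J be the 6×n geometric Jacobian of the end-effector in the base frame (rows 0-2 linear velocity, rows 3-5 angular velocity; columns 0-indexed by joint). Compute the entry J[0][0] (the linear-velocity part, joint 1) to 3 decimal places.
1.000

axis z_0 = ẑ; lever o_n−o_0 = (-5.0000,-1.0000,0.0000)
cross product → J_v[:, 0] = (1.0000,-5.0000,0.0000)
J_ω[:, 0] = z_0
entry J[0][0] = 1.0000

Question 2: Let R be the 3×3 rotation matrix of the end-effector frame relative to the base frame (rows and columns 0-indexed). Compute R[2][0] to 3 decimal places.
-1.000

End-effector x-axis (col 0 of R) = (-0.0000,-0.0000,-1.0000)
R[2][0] = -1.0000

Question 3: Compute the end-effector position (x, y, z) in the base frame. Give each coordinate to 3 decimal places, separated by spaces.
-5.000 -1.000 0.000

after link 1: o_1 = (0.0000, -1.0000, 1.0000)
after link 2: o_2 = (-5.0000, -1.0000, 0.0000)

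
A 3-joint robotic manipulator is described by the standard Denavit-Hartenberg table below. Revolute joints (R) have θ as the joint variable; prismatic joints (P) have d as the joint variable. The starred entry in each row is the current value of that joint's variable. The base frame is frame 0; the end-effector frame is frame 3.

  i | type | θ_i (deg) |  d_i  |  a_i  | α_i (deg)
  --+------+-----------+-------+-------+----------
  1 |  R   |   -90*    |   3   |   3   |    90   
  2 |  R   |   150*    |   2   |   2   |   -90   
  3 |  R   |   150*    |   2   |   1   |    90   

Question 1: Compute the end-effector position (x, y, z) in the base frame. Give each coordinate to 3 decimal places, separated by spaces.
-1.500 -1.018 1.835

after link 1: o_1 = (0.0000, -3.0000, 3.0000)
after link 2: o_2 = (-2.0000, -1.2679, 4.0000)
after link 3: o_3 = (-1.5000, -1.0179, 1.8349)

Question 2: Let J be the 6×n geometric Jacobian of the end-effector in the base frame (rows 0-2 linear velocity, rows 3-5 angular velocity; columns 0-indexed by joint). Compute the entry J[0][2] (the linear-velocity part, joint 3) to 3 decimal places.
axis z_2 = (-0.0000,0.5000,-0.8660); lever o_n−o_2 = (0.5000,0.2500,-2.1651)
cross product → J_v[:, 2] = (-0.8660,-0.4330,-0.2500)
J_ω[:, 2] = z_2
entry J[0][2] = -0.8660

-0.866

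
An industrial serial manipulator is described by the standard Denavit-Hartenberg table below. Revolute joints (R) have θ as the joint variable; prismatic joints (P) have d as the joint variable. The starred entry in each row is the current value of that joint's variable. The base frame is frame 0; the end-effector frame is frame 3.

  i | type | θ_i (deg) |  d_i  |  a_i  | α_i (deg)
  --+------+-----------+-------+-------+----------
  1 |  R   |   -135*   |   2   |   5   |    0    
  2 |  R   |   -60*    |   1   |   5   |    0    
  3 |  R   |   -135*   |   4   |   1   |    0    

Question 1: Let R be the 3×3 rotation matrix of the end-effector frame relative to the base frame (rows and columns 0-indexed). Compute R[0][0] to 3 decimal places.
End-effector x-axis (col 0 of R) = (0.8660,0.5000,0.0000)
R[0][0] = 0.8660

0.866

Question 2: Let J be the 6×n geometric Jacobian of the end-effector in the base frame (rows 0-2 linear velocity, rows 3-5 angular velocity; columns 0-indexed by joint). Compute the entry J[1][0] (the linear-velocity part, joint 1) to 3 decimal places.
axis z_0 = ẑ; lever o_n−o_0 = (-7.4991,-1.7414,7.0000)
cross product → J_v[:, 0] = (1.7414,-7.4991,0.0000)
J_ω[:, 0] = z_0
entry J[1][0] = -7.4991

-7.499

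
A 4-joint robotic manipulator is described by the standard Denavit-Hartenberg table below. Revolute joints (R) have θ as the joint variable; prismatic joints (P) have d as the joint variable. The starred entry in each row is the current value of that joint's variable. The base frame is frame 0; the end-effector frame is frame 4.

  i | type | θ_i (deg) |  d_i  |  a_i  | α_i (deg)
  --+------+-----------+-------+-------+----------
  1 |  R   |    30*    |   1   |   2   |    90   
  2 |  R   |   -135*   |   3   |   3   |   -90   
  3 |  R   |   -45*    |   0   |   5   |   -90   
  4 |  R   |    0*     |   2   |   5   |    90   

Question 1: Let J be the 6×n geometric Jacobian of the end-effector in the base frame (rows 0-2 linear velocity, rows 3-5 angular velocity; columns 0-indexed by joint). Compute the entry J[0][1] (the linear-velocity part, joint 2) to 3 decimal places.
7.033

axis z_1 = (0.5000,-0.8660,0.0000); lever o_n−o_1 = (-2.7048,-11.5577,-8.1213)
cross product → J_v[:, 1] = (7.0333,4.0607,-8.1213)
J_ω[:, 1] = z_1
entry J[0][1] = 7.0333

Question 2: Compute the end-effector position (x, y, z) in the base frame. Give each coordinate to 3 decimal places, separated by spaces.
after link 1: o_1 = (1.7321, 1.0000, 1.0000)
after link 2: o_2 = (1.3949, -2.6587, -1.1213)
after link 3: o_3 = (0.9976, -6.9706, -3.6213)
after link 4: o_4 = (-0.9728, -10.5577, -7.1213)

-0.973 -10.558 -7.121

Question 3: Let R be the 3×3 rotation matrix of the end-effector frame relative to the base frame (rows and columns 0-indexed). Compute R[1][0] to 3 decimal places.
-0.862

End-effector x-axis (col 0 of R) = (-0.0795,-0.8624,-0.5000)
R[1][0] = -0.8624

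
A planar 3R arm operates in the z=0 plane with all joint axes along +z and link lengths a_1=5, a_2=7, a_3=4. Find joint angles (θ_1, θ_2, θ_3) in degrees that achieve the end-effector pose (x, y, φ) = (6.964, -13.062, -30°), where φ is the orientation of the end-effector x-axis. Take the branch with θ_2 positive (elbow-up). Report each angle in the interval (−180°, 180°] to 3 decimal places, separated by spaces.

-90.005 30.008 29.997

wrist centre = target − a_3·(cos φ, sin φ) = (3.4999, -11.0620)
cos θ_2 = (134.6171−5²−7²)/(2·5·7) = 0.8660; θ_2 = 30.0076° (elbow-up)
β = atan2(-11.0620,3.4999) = -72.4432°; ψ = atan2(3.5008,11.0617) = 17.5615°
θ_1 = β − ψ = -90.0047°
θ_3 = φ − θ_1 − θ_2 = 29.9971° (wrapped to (-180°,180°])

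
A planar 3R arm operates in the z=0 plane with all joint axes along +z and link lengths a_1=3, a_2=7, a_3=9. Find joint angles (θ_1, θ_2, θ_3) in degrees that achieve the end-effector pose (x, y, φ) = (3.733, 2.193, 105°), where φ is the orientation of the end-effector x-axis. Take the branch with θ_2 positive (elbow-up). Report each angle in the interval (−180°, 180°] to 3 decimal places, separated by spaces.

wrist centre = target − a_3·(cos φ, sin φ) = (6.0624, -6.5003)
cos θ_2 = (79.0067−3²−7²)/(2·3·7) = 0.5002; θ_2 = 59.9895° (elbow-up)
β = atan2(-6.5003,6.0624) = -46.9966°; ψ = atan2(6.0615,6.5011) = 42.9960°
θ_1 = β − ψ = -89.9926°
θ_3 = φ − θ_1 − θ_2 = 135.0031° (wrapped to (-180°,180°])

-89.993 59.989 135.003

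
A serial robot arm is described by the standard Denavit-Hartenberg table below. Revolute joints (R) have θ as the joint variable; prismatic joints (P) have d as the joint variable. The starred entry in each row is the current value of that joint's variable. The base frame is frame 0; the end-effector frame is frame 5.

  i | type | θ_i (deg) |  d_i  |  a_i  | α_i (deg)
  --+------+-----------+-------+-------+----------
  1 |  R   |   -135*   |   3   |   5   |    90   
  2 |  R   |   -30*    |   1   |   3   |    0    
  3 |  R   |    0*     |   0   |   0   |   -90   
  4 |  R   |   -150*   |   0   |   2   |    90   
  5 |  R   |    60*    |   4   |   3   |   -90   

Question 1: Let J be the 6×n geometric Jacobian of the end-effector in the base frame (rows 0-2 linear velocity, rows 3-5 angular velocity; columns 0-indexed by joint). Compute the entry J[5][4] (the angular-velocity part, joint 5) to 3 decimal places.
axis z_4 = (0.9186,-0.3062,0.2500); lever o_n−o_4 = (3.0208,-0.8175,3.8995)
cross product → J_v[:, 4] = (-0.9896,-2.8267,0.1740)
J_ω[:, 4] = z_4
entry J[5][4] = 0.2500

0.250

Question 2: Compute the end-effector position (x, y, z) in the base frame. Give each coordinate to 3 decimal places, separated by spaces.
after link 1: o_1 = (-3.5355, -3.5355, 3.0000)
after link 2: o_2 = (-6.0798, -4.6655, 1.5000)
after link 3: o_3 = (-6.0798, -4.6655, 1.5000)
after link 4: o_4 = (-5.7262, -2.8978, 2.3660)
after link 5: o_5 = (-2.7054, -3.7153, 6.2655)

-2.705 -3.715 6.266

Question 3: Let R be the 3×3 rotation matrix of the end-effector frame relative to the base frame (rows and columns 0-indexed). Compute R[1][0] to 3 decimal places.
0.136

End-effector x-axis (col 0 of R) = (-0.2178,0.1358,0.9665)
R[1][0] = 0.1358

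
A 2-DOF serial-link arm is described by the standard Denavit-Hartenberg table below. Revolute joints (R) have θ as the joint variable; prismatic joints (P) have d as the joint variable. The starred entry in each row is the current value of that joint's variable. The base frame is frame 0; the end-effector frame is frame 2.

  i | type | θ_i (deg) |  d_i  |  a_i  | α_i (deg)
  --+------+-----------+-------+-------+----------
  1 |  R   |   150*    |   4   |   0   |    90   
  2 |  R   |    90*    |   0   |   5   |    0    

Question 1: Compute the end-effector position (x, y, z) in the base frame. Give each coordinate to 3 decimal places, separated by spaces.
-0.000 -0.000 9.000

after link 1: o_1 = (0.0000, 0.0000, 4.0000)
after link 2: o_2 = (-0.0000, -0.0000, 9.0000)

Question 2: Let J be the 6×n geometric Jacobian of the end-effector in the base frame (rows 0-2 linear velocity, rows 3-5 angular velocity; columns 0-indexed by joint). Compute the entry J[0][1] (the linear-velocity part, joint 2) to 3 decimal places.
4.330

axis z_1 = (0.5000,0.8660,0.0000); lever o_n−o_1 = (-0.0000,-0.0000,5.0000)
cross product → J_v[:, 1] = (4.3301,-2.5000,0.0000)
J_ω[:, 1] = z_1
entry J[0][1] = 4.3301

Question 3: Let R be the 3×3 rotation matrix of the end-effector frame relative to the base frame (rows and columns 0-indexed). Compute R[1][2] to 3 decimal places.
End-effector z-axis (col 2 of R) = (0.5000,0.8660,0.0000)
R[1][2] = 0.8660

0.866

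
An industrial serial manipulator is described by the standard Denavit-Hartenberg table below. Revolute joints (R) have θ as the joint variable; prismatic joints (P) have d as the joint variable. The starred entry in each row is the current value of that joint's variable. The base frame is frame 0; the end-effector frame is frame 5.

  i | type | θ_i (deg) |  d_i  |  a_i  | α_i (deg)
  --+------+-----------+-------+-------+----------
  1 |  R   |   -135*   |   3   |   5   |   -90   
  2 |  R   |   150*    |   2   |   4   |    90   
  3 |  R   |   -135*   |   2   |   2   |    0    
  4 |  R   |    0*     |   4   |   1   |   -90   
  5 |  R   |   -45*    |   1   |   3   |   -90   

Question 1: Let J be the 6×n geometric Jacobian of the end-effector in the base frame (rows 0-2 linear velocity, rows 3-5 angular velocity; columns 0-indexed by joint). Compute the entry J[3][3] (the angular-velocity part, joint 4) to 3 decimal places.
-0.354

axis z_3 = (-0.3536,-0.3536,-0.8660); lever o_n−o_3 = (-5.1434,-1.0221,-4.5512)
cross product → J_v[:, 3] = (0.7239,2.8452,-1.4571)
J_ω[:, 3] = z_3
entry J[3][3] = -0.3536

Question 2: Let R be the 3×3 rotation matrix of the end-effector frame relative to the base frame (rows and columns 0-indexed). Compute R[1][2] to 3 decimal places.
End-effector z-axis (col 2 of R) = (-0.4097,0.2974,0.8624)
R[1][2] = 0.2974

0.297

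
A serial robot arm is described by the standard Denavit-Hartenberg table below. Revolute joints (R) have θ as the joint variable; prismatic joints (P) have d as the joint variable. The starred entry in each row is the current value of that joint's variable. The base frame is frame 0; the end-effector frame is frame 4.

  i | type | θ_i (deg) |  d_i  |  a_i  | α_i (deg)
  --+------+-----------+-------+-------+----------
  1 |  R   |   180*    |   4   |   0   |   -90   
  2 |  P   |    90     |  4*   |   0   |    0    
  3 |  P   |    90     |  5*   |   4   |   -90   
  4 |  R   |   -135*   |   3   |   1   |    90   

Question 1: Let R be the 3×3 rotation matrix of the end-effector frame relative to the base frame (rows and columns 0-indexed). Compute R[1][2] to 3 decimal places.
0.707

End-effector z-axis (col 2 of R) = (-0.7071,0.7071,0.0000)
R[1][2] = 0.7071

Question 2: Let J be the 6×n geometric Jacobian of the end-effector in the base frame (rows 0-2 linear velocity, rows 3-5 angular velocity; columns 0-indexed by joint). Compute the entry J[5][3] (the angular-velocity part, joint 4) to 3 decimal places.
1.000

axis z_3 = (0.0000,-0.0000,1.0000); lever o_n−o_3 = (-0.7071,-0.7071,3.0000)
cross product → J_v[:, 3] = (0.7071,-0.7071,-0.0000)
J_ω[:, 3] = z_3
entry J[5][3] = 1.0000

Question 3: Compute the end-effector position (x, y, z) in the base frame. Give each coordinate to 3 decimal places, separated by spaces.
3.293 -9.707 7.000

after link 1: o_1 = (0.0000, 0.0000, 4.0000)
after link 2: o_2 = (-0.0000, -4.0000, 4.0000)
after link 3: o_3 = (4.0000, -9.0000, 4.0000)
after link 4: o_4 = (3.2929, -9.7071, 7.0000)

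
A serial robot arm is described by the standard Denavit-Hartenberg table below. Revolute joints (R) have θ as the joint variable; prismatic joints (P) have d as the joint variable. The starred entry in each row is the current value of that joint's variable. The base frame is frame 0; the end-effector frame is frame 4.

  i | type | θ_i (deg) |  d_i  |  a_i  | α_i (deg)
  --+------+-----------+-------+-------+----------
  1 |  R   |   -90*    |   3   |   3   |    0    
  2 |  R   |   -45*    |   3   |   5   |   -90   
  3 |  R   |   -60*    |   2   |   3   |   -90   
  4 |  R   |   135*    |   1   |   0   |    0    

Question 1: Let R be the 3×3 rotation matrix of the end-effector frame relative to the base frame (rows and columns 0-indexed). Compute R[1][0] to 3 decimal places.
End-effector x-axis (col 0 of R) = (-0.2500,0.7500,-0.6124)
R[1][0] = 0.7500

0.750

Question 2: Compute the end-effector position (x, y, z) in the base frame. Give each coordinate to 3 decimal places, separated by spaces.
after link 1: o_1 = (0.0000, -3.0000, 3.0000)
after link 2: o_2 = (-3.5355, -6.5355, 6.0000)
after link 3: o_3 = (-3.1820, -9.0104, 8.5981)
after link 4: o_4 = (-3.7944, -9.6228, 8.0981)

-3.794 -9.623 8.098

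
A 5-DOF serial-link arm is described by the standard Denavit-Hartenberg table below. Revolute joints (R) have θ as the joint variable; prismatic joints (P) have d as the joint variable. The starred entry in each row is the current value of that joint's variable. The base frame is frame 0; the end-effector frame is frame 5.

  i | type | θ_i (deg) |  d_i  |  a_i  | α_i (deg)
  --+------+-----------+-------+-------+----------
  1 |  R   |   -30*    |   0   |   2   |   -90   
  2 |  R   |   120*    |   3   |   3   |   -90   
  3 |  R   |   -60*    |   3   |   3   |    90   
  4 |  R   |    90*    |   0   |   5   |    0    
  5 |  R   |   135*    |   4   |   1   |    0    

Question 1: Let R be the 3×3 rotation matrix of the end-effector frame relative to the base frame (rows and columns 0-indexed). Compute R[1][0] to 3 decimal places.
-0.925

End-effector x-axis (col 0 of R) = (0.3772,-0.9249,-0.0474)
R[1][0] = -0.9249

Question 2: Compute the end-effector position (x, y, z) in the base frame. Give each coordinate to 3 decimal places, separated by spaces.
after link 1: o_1 = (1.7321, -1.0000, 0.0000)
after link 2: o_2 = (1.9330, 2.3481, -2.5981)
after link 3: o_3 = (0.3325, 6.2721, -2.3971)
after link 4: o_4 = (-3.4175, 8.4372, 0.1029)
after link 5: o_5 = (-0.5402, 8.3783, 3.0555)

-0.540 8.378 3.056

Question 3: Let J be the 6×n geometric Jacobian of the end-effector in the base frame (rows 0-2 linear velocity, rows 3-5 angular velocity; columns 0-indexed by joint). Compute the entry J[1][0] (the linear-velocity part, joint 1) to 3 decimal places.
-0.540

axis z_0 = ẑ; lever o_n−o_0 = (-0.5402,8.3783,3.0555)
cross product → J_v[:, 0] = (-8.3783,-0.5402,0.0000)
J_ω[:, 0] = z_0
entry J[1][0] = -0.5402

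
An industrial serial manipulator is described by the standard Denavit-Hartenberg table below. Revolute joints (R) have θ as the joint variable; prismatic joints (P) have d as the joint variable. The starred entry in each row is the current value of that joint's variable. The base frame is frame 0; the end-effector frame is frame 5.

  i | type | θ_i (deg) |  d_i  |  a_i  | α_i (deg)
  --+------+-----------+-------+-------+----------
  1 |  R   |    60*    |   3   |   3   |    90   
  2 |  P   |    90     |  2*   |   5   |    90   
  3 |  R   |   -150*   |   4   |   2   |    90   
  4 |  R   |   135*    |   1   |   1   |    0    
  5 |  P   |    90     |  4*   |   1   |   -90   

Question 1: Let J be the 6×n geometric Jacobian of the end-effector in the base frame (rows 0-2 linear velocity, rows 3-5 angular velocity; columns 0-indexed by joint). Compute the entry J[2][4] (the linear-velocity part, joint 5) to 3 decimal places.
-0.500

prismatic axis z_4 = (0.7500,-0.4330,-0.5000)
J_v[:, 4] = z_4; J_ω[:, 4] = (0,0,0)
entry J[2][4] = -0.5000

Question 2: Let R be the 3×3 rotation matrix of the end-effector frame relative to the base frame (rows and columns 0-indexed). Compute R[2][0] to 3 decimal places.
End-effector x-axis (col 0 of R) = (-0.0474,-0.7891,0.6124)
R[2][0] = 0.6124

0.612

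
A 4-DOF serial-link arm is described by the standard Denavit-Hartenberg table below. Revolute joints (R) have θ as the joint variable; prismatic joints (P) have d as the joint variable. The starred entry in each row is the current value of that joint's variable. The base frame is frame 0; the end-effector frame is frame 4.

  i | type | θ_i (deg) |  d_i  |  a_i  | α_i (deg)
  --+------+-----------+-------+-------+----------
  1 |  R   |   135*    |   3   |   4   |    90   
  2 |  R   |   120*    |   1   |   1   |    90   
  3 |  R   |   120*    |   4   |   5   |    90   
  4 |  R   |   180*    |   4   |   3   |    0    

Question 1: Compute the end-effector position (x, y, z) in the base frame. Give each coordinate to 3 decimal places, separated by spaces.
after link 1: o_1 = (-2.8284, 2.8284, 3.0000)
after link 2: o_2 = (-1.7678, 3.1820, 3.8660)
after link 3: o_3 = (-2.0393, 9.5772, 3.7010)
after link 4: o_4 = (-0.7071, 7.3992, 8.0000)

-0.707 7.399 8.000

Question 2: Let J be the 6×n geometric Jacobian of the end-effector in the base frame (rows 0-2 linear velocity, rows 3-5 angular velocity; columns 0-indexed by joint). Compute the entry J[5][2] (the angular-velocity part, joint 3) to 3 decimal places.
0.500

axis z_2 = (-0.6124,0.6124,0.5000); lever o_n−o_2 = (1.0607,4.2173,4.1340)
cross product → J_v[:, 2] = (0.4229,3.0619,-3.2321)
J_ω[:, 2] = z_2
entry J[5][2] = 0.5000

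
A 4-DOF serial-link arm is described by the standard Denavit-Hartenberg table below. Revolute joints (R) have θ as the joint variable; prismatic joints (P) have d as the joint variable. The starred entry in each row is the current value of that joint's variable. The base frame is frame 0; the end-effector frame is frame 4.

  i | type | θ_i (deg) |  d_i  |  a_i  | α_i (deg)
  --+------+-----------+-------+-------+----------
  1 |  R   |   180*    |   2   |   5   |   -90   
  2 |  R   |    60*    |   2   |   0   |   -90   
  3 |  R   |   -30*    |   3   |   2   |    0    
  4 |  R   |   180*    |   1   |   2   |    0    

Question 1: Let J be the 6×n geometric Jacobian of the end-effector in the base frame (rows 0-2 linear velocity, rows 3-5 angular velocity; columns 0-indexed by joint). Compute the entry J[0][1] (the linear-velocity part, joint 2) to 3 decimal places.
2.000

axis z_1 = (-0.0000,-1.0000,0.0000); lever o_n−o_1 = (3.4641,-2.0000,-2.0000)
cross product → J_v[:, 1] = (2.0000,-0.0000,3.4641)
J_ω[:, 1] = z_1
entry J[0][1] = 2.0000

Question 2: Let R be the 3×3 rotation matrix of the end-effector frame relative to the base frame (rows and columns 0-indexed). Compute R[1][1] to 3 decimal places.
-0.866

End-effector y-axis (col 1 of R) = (0.2500,-0.8660,0.4330)
R[1][1] = -0.8660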